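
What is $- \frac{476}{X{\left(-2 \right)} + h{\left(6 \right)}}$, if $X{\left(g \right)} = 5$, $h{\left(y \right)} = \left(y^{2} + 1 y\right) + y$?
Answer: $- \frac{476}{53} \approx -8.9811$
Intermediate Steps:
$h{\left(y \right)} = y^{2} + 2 y$ ($h{\left(y \right)} = \left(y^{2} + y\right) + y = \left(y + y^{2}\right) + y = y^{2} + 2 y$)
$- \frac{476}{X{\left(-2 \right)} + h{\left(6 \right)}} = - \frac{476}{5 + 6 \left(2 + 6\right)} = - \frac{476}{5 + 6 \cdot 8} = - \frac{476}{5 + 48} = - \frac{476}{53}$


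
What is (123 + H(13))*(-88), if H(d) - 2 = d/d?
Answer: -11088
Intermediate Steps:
H(d) = 3 (H(d) = 2 + d/d = 2 + 1 = 3)
(123 + H(13))*(-88) = (123 + 3)*(-88) = 126*(-88) = -11088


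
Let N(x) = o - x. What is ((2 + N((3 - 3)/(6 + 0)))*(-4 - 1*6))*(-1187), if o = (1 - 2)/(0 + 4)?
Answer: 41545/2 ≈ 20773.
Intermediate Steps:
o = -1/4 ≈ -0.25000
N(x) = -1/4 - x
((2 + N((3 - 3)/(6 + 0)))*(-4 - 1*6))*(-1187) = ((2 + (-1/4 - (3 - 3)/(6 + 0)))*(-4 - 1*6))*(-1187) = ((2 + (-1/4 - 0/6))*(-4 - 6))*(-1187) = ((2 + (-1/4 - 0/6))*(-10))*(-1187) = ((2 + (-1/4 - 1*0))*(-10))*(-1187) = ((2 + (-1/4 + 0))*(-10))*(-1187) = ((2 - 1/4)*(-10))*(-1187) = ((7/4)*(-10))*(-1187) = -35/2*(-1187) = 41545/2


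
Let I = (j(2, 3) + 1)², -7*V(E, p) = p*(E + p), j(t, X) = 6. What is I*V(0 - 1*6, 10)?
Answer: -280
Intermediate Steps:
V(E, p) = -p*(E + p)/7
I = 49 (I = (6 + 1)² = 7² = 49)
I*V(0 - 1*6, 10) = 49*(-⅐*10*((0 - 1*6) + 10)) = 49*(-⅐*10*((0 - 6) + 10)) = 49*(-⅐*10*(-6 + 10)) = 49*(-⅐*10*4) = 49*(-40/7) = -280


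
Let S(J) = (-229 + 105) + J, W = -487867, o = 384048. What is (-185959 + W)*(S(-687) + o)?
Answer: -258235054762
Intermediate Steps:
S(J) = -124 + J
(-185959 + W)*(S(-687) + o) = (-185959 - 487867)*((-124 - 687) + 384048) = -673826*(-811 + 384048) = -673826*383237 = -258235054762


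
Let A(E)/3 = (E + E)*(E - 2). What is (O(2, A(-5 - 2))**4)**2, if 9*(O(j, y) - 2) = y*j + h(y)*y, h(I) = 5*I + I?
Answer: 6827694228812832323958080577782123151616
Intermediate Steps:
h(I) = 6*I
A(E) = 6*E*(-2 + E) (A(E) = 3*((E + E)*(E - 2)) = 3*((2*E)*(-2 + E)) = 3*(2*E*(-2 + E)) = 6*E*(-2 + E))
O(j, y) = 2 + 2*y**2/3 + j*y/9 (O(j, y) = 2 + (y*j + (6*y)*y)/9 = 2 + (j*y + 6*y**2)/9 = 2 + (6*y**2 + j*y)/9 = 2 + (2*y**2/3 + j*y/9) = 2 + 2*y**2/3 + j*y/9)
(O(2, A(-5 - 2))**4)**2 = ((2 + 2*(6*(-5 - 2)*(-2 + (-5 - 2)))**2/3 + (1/9)*2*(6*(-5 - 2)*(-2 + (-5 - 2))))**4)**2 = ((2 + 2*(6*(-7)*(-2 - 7))**2/3 + (1/9)*2*(6*(-7)*(-2 - 7)))**4)**2 = ((2 + 2*(6*(-7)*(-9))**2/3 + (1/9)*2*(6*(-7)*(-9)))**4)**2 = ((2 + (2/3)*378**2 + (1/9)*2*378)**4)**2 = ((2 + (2/3)*142884 + 84)**4)**2 = ((2 + 95256 + 84)**4)**2 = (95342**4)**2 = 82629862814922017296**2 = 6827694228812832323958080577782123151616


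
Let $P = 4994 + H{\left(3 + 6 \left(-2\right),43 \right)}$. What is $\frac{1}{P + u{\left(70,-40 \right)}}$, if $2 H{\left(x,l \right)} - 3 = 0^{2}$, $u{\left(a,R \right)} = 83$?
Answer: $\frac{2}{10157} \approx 0.00019691$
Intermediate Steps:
$H{\left(x,l \right)} = \frac{3}{2}$ ($H{\left(x,l \right)} = \frac{3}{2} + \frac{0^{2}}{2} = \frac{3}{2} + \frac{1}{2} \cdot 0 = \frac{3}{2} + 0 = \frac{3}{2}$)
$P = \frac{9991}{2}$ ($P = 4994 + \frac{3}{2} = \frac{9991}{2} \approx 4995.5$)
$\frac{1}{P + u{\left(70,-40 \right)}} = \frac{1}{\frac{9991}{2} + 83} = \frac{1}{\frac{10157}{2}} = \frac{2}{10157}$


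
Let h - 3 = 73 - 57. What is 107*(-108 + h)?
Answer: -9523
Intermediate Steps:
h = 19 (h = 3 + (73 - 57) = 3 + 16 = 19)
107*(-108 + h) = 107*(-108 + 19) = 107*(-89) = -9523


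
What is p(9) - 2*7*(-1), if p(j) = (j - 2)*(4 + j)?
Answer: 105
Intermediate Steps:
p(j) = (-2 + j)*(4 + j)
p(9) - 2*7*(-1) = (-8 + 9² + 2*9) - 2*7*(-1) = (-8 + 81 + 18) - 14*(-1) = 91 + 14 = 105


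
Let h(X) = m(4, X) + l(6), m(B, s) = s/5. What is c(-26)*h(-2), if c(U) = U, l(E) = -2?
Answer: 312/5 ≈ 62.400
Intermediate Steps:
m(B, s) = s/5 (m(B, s) = s*(⅕) = s/5)
h(X) = -2 + X/5 (h(X) = X/5 - 2 = -2 + X/5)
c(-26)*h(-2) = -26*(-2 + (⅕)*(-2)) = -26*(-2 - ⅖) = -26*(-12/5) = 312/5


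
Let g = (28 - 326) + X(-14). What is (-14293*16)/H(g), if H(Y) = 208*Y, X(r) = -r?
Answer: 14293/3692 ≈ 3.8713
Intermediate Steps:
g = -284 (g = (28 - 326) - 1*(-14) = -298 + 14 = -284)
(-14293*16)/H(g) = (-14293*16)/((208*(-284))) = -228688/(-59072) = -228688*(-1/59072) = 14293/3692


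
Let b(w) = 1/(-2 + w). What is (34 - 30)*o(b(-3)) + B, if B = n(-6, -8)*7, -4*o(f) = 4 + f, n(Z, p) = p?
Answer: -299/5 ≈ -59.800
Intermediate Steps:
o(f) = -1 - f/4 (o(f) = -(4 + f)/4 = -1 - f/4)
B = -56 (B = -8*7 = -56)
(34 - 30)*o(b(-3)) + B = (34 - 30)*(-1 - 1/(4*(-2 - 3))) - 56 = 4*(-1 - ¼/(-5)) - 56 = 4*(-1 - ¼*(-⅕)) - 56 = 4*(-1 + 1/20) - 56 = 4*(-19/20) - 56 = -19/5 - 56 = -299/5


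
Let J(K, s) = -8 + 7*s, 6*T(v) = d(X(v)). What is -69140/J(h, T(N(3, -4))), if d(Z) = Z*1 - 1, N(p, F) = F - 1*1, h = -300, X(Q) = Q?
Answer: 13828/3 ≈ 4609.3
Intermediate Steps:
N(p, F) = -1 + F (N(p, F) = F - 1 = -1 + F)
d(Z) = -1 + Z (d(Z) = Z - 1 = -1 + Z)
T(v) = -1/6 + v/6 (T(v) = (-1 + v)/6 = -1/6 + v/6)
-69140/J(h, T(N(3, -4))) = -69140/(-8 + 7*(-1/6 + (-1 - 4)/6)) = -69140/(-8 + 7*(-1/6 + (1/6)*(-5))) = -69140/(-8 + 7*(-1/6 - 5/6)) = -69140/(-8 + 7*(-1)) = -69140/(-8 - 7) = -69140/(-15) = -69140*(-1/15) = 13828/3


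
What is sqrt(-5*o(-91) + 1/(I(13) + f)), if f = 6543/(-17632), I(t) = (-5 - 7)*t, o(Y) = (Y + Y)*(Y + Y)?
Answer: 2*I*sqrt(314752268221007205)/2757135 ≈ 406.96*I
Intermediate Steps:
o(Y) = 4*Y**2 (o(Y) = (2*Y)*(2*Y) = 4*Y**2)
I(t) = -12*t
f = -6543/17632 (f = 6543*(-1/17632) = -6543/17632 ≈ -0.37109)
sqrt(-5*o(-91) + 1/(I(13) + f)) = sqrt(-20*(-91)**2 + 1/(-12*13 - 6543/17632)) = sqrt(-20*8281 + 1/(-156 - 6543/17632)) = sqrt(-5*33124 + 1/(-2757135/17632)) = sqrt(-165620 - 17632/2757135) = sqrt(-456636716332/2757135) = 2*I*sqrt(314752268221007205)/2757135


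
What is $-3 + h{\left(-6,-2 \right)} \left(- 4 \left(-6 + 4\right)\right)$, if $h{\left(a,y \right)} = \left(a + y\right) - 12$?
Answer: $-163$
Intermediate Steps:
$h{\left(a,y \right)} = -12 + a + y$
$-3 + h{\left(-6,-2 \right)} \left(- 4 \left(-6 + 4\right)\right) = -3 + \left(-12 - 6 - 2\right) \left(- 4 \left(-6 + 4\right)\right) = -3 - 20 \left(\left(-4\right) \left(-2\right)\right) = -3 - 160 = -163$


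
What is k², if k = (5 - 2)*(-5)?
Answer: 225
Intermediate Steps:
k = -15 (k = 3*(-5) = -15)
k² = (-15)² = 225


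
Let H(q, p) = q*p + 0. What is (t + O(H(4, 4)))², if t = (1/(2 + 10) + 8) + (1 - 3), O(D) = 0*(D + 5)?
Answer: 5329/144 ≈ 37.007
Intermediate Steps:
H(q, p) = p*q (H(q, p) = p*q + 0 = p*q)
O(D) = 0 (O(D) = 0*(5 + D) = 0)
t = 73/12 (t = (1/12 + 8) - 2 = 97/12 - 2 = 73/12 ≈ 6.0833)
(t + O(H(4, 4)))² = (73/12 + 0)² = (73/12)² = 5329/144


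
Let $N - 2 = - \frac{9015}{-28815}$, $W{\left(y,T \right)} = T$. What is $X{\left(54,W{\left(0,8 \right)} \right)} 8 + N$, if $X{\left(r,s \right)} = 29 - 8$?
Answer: $\frac{327171}{1921} \approx 170.31$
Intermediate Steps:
$X{\left(r,s \right)} = 21$ ($X{\left(r,s \right)} = 29 - 8 = 21$)
$N = \frac{4443}{1921}$ ($N = 2 - \frac{9015}{-28815} = 2 - - \frac{601}{1921} = 2 + \frac{601}{1921} = \frac{4443}{1921} \approx 2.3129$)
$X{\left(54,W{\left(0,8 \right)} \right)} 8 + N = 21 \cdot 8 + \frac{4443}{1921} = 168 + \frac{4443}{1921} = \frac{327171}{1921}$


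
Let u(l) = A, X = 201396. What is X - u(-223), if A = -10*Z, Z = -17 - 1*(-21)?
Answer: 201436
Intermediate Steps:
Z = 4 (Z = -17 + 21 = 4)
A = -40 (A = -10*4 = -40)
u(l) = -40
X - u(-223) = 201396 - 1*(-40) = 201396 + 40 = 201436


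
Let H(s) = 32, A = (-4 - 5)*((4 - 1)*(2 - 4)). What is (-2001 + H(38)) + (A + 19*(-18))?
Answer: -2257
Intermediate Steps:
A = 54 (A = -27*(-2) = -9*(-6) = 54)
(-2001 + H(38)) + (A + 19*(-18)) = (-2001 + 32) + (54 + 19*(-18)) = -1969 + (54 - 342) = -1969 - 288 = -2257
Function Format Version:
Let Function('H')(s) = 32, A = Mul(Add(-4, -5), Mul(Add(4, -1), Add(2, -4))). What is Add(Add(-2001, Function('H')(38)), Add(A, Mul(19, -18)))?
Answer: -2257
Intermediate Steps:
A = 54 (A = Mul(-9, Mul(3, -2)) = Mul(-9, -6) = 54)
Add(Add(-2001, Function('H')(38)), Add(A, Mul(19, -18))) = Add(Add(-2001, 32), Add(54, Mul(19, -18))) = Add(-1969, Add(54, -342)) = Add(-1969, -288) = -2257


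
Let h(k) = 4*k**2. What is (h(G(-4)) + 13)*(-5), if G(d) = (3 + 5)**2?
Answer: -81985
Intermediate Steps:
G(d) = 64 (G(d) = 8**2 = 64)
(h(G(-4)) + 13)*(-5) = (4*64**2 + 13)*(-5) = (4*4096 + 13)*(-5) = (16384 + 13)*(-5) = 16397*(-5) = -81985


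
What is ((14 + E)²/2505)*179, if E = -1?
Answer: 30251/2505 ≈ 12.076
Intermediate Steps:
((14 + E)²/2505)*179 = ((14 - 1)²/2505)*179 = (13²*(1/2505))*179 = (169*(1/2505))*179 = (169/2505)*179 = 30251/2505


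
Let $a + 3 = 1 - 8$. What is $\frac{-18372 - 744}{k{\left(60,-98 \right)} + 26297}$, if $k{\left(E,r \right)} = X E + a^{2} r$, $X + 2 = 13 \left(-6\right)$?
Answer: $- \frac{6372}{3899} \approx -1.6343$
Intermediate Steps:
$a = -10$ ($a = -3 + \left(1 - 8\right) = -3 - 7 = -10$)
$X = -80$ ($X = -2 + 13 \left(-6\right) = -2 - 78 = -80$)
$k{\left(E,r \right)} = - 80 E + 100 r$ ($k{\left(E,r \right)} = - 80 E + \left(-10\right)^{2} r = - 80 E + 100 r$)
$\frac{-18372 - 744}{k{\left(60,-98 \right)} + 26297} = \frac{-18372 - 744}{\left(\left(-80\right) 60 + 100 \left(-98\right)\right) + 26297} = - \frac{19116}{\left(-4800 - 9800\right) + 26297} = - \frac{19116}{-14600 + 26297} = - \frac{19116}{11697} = \left(-19116\right) \frac{1}{11697} = - \frac{6372}{3899}$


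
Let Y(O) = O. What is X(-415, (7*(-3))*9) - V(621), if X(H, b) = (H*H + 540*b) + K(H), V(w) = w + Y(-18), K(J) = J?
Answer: 69147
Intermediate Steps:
V(w) = -18 + w (V(w) = w - 18 = -18 + w)
X(H, b) = H + H**2 + 540*b (X(H, b) = (H*H + 540*b) + H = (H**2 + 540*b) + H = H + H**2 + 540*b)
X(-415, (7*(-3))*9) - V(621) = (-415 + (-415)**2 + 540*((7*(-3))*9)) - (-18 + 621) = (-415 + 172225 + 540*(-21*9)) - 1*603 = (-415 + 172225 + 540*(-189)) - 603 = (-415 + 172225 - 102060) - 603 = 69750 - 603 = 69147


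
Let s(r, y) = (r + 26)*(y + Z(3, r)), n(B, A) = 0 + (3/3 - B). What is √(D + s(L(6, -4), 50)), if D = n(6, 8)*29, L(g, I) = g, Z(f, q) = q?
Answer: 3*√183 ≈ 40.583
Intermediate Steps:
n(B, A) = 1 - B (n(B, A) = 0 + (3*(⅓) - B) = 0 + (1 - B) = 1 - B)
s(r, y) = (26 + r)*(r + y) (s(r, y) = (r + 26)*(y + r) = (26 + r)*(r + y))
D = -145 (D = (1 - 1*6)*29 = (1 - 6)*29 = -5*29 = -145)
√(D + s(L(6, -4), 50)) = √(-145 + (6² + 26*6 + 26*50 + 6*50)) = √(-145 + (36 + 156 + 1300 + 300)) = √(-145 + 1792) = √1647 = 3*√183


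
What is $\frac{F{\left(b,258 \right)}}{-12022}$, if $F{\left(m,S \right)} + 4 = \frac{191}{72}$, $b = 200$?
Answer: $\frac{97}{865584} \approx 0.00011206$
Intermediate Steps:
$F{\left(m,S \right)} = - \frac{97}{72}$ ($F{\left(m,S \right)} = -4 + \frac{191}{72} = - \frac{97}{72}$)
$\frac{F{\left(b,258 \right)}}{-12022} = - \frac{97}{72 \left(-12022\right)} = \left(- \frac{97}{72}\right) \left(- \frac{1}{12022}\right) = \frac{97}{865584}$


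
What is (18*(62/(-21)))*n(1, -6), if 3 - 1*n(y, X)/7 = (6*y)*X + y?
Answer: -14136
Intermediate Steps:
n(y, X) = 21 - 7*y - 42*X*y (n(y, X) = 21 - 7*((6*y)*X + y) = 21 - 7*(6*X*y + y) = 21 - 7*(y + 6*X*y) = 21 + (-7*y - 42*X*y) = 21 - 7*y - 42*X*y)
(18*(62/(-21)))*n(1, -6) = (18*(62/(-21)))*(21 - 7*1 - 42*(-6)*1) = (18*(62*(-1/21)))*(21 - 7 + 252) = (18*(-62/21))*266 = -372/7*266 = -14136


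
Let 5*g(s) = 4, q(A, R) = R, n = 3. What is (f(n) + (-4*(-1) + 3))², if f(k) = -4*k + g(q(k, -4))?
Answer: 441/25 ≈ 17.640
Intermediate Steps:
g(s) = ⅘ (g(s) = (⅕)*4 = ⅘)
f(k) = ⅘ - 4*k (f(k) = -4*k + ⅘ = ⅘ - 4*k)
(f(n) + (-4*(-1) + 3))² = ((⅘ - 4*3) + (-4*(-1) + 3))² = ((⅘ - 12) + (4 + 3))² = (-56/5 + 7)² = (-21/5)² = 441/25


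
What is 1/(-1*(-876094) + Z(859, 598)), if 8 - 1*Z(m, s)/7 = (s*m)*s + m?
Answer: -1/2149402715 ≈ -4.6525e-10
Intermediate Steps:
Z(m, s) = 56 - 7*m - 7*m*s² (Z(m, s) = 56 - 7*((s*m)*s + m) = 56 - 7*((m*s)*s + m) = 56 - 7*(m*s² + m) = 56 - 7*(m + m*s²) = 56 + (-7*m - 7*m*s²) = 56 - 7*m - 7*m*s²)
1/(-1*(-876094) + Z(859, 598)) = 1/(-1*(-876094) + (56 - 7*859 - 7*859*598²)) = 1/(876094 + (56 - 6013 - 7*859*357604)) = 1/(876094 + (56 - 6013 - 2150272852)) = 1/(876094 - 2150278809) = 1/(-2149402715) = -1/2149402715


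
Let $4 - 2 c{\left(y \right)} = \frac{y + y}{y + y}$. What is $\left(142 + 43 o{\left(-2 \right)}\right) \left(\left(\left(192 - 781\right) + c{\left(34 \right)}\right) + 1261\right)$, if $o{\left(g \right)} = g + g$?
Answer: $-20205$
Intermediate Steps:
$c{\left(y \right)} = \frac{3}{2}$ ($c{\left(y \right)} = 2 - \frac{\left(y + y\right) \frac{1}{y + y}}{2} = 2 - \frac{2 y \frac{1}{2 y}}{2} = 2 - \frac{1}{2} = \frac{3}{2}$)
$o{\left(g \right)} = 2 g$
$\left(142 + 43 o{\left(-2 \right)}\right) \left(\left(\left(192 - 781\right) + c{\left(34 \right)}\right) + 1261\right) = \left(142 + 43 \cdot 2 \left(-2\right)\right) \left(\left(\left(192 - 781\right) + \frac{3}{2}\right) + 1261\right) = \left(142 + 43 \left(-4\right)\right) \left(\left(-589 + \frac{3}{2}\right) + 1261\right) = \left(142 - 172\right) \left(- \frac{1175}{2} + 1261\right) = \left(-30\right) \frac{1347}{2} = -20205$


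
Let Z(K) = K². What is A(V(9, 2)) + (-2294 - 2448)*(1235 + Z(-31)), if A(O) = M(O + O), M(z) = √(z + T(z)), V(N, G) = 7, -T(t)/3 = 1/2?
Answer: -10413432 + 5*√2/2 ≈ -1.0413e+7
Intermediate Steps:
T(t) = -3/2
M(z) = √(-3/2 + z) (M(z) = √(z - 3/2) = √(-3/2 + z))
A(O) = √(-6 + 8*O)/2 (A(O) = √(-6 + 4*(O + O))/2 = √(-6 + 4*(2*O))/2 = √(-6 + 8*O)/2)
A(V(9, 2)) + (-2294 - 2448)*(1235 + Z(-31)) = √(-6 + 8*7)/2 + (-2294 - 2448)*(1235 + (-31)²) = √(-6 + 56)/2 - 4742*(1235 + 961) = √50/2 - 4742*2196 = (5*√2)/2 - 10413432 = 5*√2/2 - 10413432 = -10413432 + 5*√2/2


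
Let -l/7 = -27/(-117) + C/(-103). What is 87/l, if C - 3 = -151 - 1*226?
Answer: -116493/36197 ≈ -3.2183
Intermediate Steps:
C = -374 (C = 3 + (-151 - 1*226) = 3 + (-151 - 226) = 3 - 377 = -374)
l = -36197/1339 (l = -7*(-27/(-117) - 374/(-103)) = -7*(-27*(-1/117) - 374*(-1/103)) = -7*(3/13 + 374/103) = -7*5171/1339 = -36197/1339 ≈ -27.033)
87/l = 87/(-36197/1339) = 87*(-1339/36197) = -116493/36197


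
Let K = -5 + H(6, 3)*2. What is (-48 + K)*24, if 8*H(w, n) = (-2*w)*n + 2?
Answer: -1476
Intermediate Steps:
H(w, n) = ¼ - n*w/4 (H(w, n) = ((-2*w)*n + 2)/8 = (-2*n*w + 2)/8 = (2 - 2*n*w)/8 = ¼ - n*w/4)
K = -27/2 (K = -5 + (¼ - ¼*3*6)*2 = -5 + (¼ - 9/2)*2 = -5 - 17/4*2 = -5 - 17/2 = -27/2 ≈ -13.500)
(-48 + K)*24 = (-48 - 27/2)*24 = -123/2*24 = -1476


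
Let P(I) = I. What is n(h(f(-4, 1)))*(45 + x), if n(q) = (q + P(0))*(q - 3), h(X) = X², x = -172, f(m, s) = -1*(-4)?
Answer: -26416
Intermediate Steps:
f(m, s) = 4
n(q) = q*(-3 + q) (n(q) = (q + 0)*(q - 3) = q*(-3 + q))
n(h(f(-4, 1)))*(45 + x) = (4²*(-3 + 4²))*(45 - 172) = (16*(-3 + 16))*(-127) = (16*13)*(-127) = 208*(-127) = -26416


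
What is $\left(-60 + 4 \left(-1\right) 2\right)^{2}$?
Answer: $4624$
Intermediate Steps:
$\left(-60 + 4 \left(-1\right) 2\right)^{2} = \left(-60 - 8\right)^{2} = \left(-68\right)^{2} = 4624$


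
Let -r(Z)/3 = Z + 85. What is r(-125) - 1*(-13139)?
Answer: 13259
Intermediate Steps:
r(Z) = -255 - 3*Z (r(Z) = -3*(Z + 85) = -3*(85 + Z) = -255 - 3*Z)
r(-125) - 1*(-13139) = (-255 - 3*(-125)) - 1*(-13139) = (-255 + 375) + 13139 = 120 + 13139 = 13259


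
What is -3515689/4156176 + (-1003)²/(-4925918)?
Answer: -10749573094543/10236491084784 ≈ -1.0501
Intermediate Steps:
-3515689/4156176 + (-1003)²/(-4925918) = -3515689*1/4156176 + 1006009*(-1/4925918) = -3515689/4156176 - 1006009/4925918 = -10749573094543/10236491084784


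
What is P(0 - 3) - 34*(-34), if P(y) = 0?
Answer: 1156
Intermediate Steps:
P(0 - 3) - 34*(-34) = 0 - 34*(-34) = 0 + 1156 = 1156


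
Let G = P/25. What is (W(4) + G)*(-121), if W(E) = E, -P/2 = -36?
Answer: -20812/25 ≈ -832.48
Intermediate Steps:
P = 72 (P = -2*(-36) = 72)
G = 72/25 ≈ 2.8800
(W(4) + G)*(-121) = (4 + 72/25)*(-121) = (172/25)*(-121) = -20812/25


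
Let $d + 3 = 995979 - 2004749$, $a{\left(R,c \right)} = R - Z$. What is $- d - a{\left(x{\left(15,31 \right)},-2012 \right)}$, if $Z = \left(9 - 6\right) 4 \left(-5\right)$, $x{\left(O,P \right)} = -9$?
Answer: $1008722$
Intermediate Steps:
$Z = -60$ ($Z = 3 \left(-20\right) = -60$)
$a{\left(R,c \right)} = 60 + R$ ($a{\left(R,c \right)} = R - -60 = R + 60 = 60 + R$)
$d = -1008773$ ($d = -3 + \left(995979 - 2004749\right) = -3 - 1008770 = -1008773$)
$- d - a{\left(x{\left(15,31 \right)},-2012 \right)} = \left(-1\right) \left(-1008773\right) - \left(60 - 9\right) = 1008773 - 51 = 1008722$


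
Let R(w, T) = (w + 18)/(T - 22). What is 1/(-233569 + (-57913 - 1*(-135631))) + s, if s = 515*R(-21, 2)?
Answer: 48157955/623404 ≈ 77.250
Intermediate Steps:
R(w, T) = (18 + w)/(-22 + T)
s = 309/4 (s = 515*((18 - 21)/(-22 + 2)) = 515*(-3/(-20)) = 515*(-1/20*(-3)) = 515*(3/20) = 309/4 ≈ 77.250)
1/(-233569 + (-57913 - 1*(-135631))) + s = 1/(-233569 + (-57913 - 1*(-135631))) + 309/4 = 1/(-233569 + (-57913 + 135631)) + 309/4 = 1/(-233569 + 77718) + 309/4 = 1/(-155851) + 309/4 = -1/155851 + 309/4 = 48157955/623404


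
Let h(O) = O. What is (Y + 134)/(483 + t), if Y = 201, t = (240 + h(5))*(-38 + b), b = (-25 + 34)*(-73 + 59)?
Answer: -335/39697 ≈ -0.0084389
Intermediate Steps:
b = -126 (b = 9*(-14) = -126)
t = -40180 (t = (240 + 5)*(-38 - 126) = 245*(-164) = -40180)
(Y + 134)/(483 + t) = (201 + 134)/(483 - 40180) = 335/(-39697) = 335*(-1/39697) = -335/39697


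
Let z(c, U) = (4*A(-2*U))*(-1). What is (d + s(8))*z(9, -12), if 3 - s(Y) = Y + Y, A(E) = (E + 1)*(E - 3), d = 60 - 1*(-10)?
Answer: -119700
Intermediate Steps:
d = 70 (d = 60 + 10 = 70)
A(E) = (1 + E)*(-3 + E)
z(c, U) = 12 - 16*U - 16*U² (z(c, U) = (4*(-3 + (-2*U)² - (-4)*U))*(-1) = (4*(-3 + 4*U² + 4*U))*(-1) = (4*(-3 + 4*U + 4*U²))*(-1) = (-12 + 16*U + 16*U²)*(-1) = 12 - 16*U - 16*U²)
s(Y) = 3 - 2*Y (s(Y) = 3 - (Y + Y) = 3 - 2*Y)
(d + s(8))*z(9, -12) = (70 + (3 - 2*8))*(12 - 16*(-12) - 16*(-12)²) = (70 + (3 - 16))*(12 + 192 - 16*144) = (70 - 13)*(12 + 192 - 2304) = 57*(-2100) = -119700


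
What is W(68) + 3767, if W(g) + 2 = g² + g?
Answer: 8457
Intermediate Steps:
W(g) = -2 + g + g² (W(g) = -2 + (g² + g) = -2 + (g + g²) = -2 + g + g²)
W(68) + 3767 = (-2 + 68 + 68²) + 3767 = (-2 + 68 + 4624) + 3767 = 4690 + 3767 = 8457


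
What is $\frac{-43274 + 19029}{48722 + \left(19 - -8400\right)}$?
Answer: $- \frac{24245}{57141} \approx -0.4243$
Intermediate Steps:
$\frac{-43274 + 19029}{48722 + \left(19 - -8400\right)} = - \frac{24245}{48722 + \left(19 + 8400\right)} = - \frac{24245}{48722 + 8419} = - \frac{24245}{57141}$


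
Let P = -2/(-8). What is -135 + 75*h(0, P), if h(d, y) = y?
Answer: -465/4 ≈ -116.25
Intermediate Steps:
P = 1/4 (P = -2*(-1/8) = 1/4 ≈ 0.25000)
-135 + 75*h(0, P) = -135 + 75*(1/4) = -135 + 75/4 = -465/4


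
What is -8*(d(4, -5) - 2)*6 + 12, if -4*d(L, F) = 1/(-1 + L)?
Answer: 112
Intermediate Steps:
d(L, F) = -1/(4*(-1 + L))
-8*(d(4, -5) - 2)*6 + 12 = -8*(-1/(-4 + 4*4) - 2)*6 + 12 = -8*(-1/(-4 + 16) - 2)*6 + 12 = -8*(-1/12 - 2)*6 + 12 = -(-50)*6/3 + 12 = -8*(-25/2) + 12 = 100 + 12 = 112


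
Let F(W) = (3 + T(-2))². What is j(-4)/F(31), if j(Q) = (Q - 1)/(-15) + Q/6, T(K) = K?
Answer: -⅓ ≈ -0.33333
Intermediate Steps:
F(W) = 1 (F(W) = (3 - 2)² = 1² = 1)
j(Q) = 1/15 + Q/10 (j(Q) = (-1 + Q)*(-1/15) + Q*(⅙) = (1/15 - Q/15) + Q/6 = 1/15 + Q/10)
j(-4)/F(31) = (1/15 + (⅒)*(-4))/1 = (1/15 - ⅖)*1 = -⅓*1 = -⅓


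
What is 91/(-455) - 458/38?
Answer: -1164/95 ≈ -12.253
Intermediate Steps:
91/(-455) - 458/38 = 91*(-1/455) - 458*1/38 = -⅕ - 229/19 = -1164/95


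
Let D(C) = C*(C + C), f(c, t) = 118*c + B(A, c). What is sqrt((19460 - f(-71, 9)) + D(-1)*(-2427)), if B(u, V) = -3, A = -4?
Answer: sqrt(22987) ≈ 151.61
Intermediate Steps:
f(c, t) = -3 + 118*c (f(c, t) = 118*c - 3 = -3 + 118*c)
D(C) = 2*C**2 (D(C) = C*(2*C) = 2*C**2)
sqrt((19460 - f(-71, 9)) + D(-1)*(-2427)) = sqrt((19460 - (-3 + 118*(-71))) + (2*(-1)**2)*(-2427)) = sqrt((19460 - (-3 - 8378)) + (2*1)*(-2427)) = sqrt((19460 - 1*(-8381)) + 2*(-2427)) = sqrt((19460 + 8381) - 4854) = sqrt(27841 - 4854) = sqrt(22987)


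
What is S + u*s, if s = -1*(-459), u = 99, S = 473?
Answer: 45914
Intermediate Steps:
s = 459
S + u*s = 473 + 99*459 = 473 + 45441 = 45914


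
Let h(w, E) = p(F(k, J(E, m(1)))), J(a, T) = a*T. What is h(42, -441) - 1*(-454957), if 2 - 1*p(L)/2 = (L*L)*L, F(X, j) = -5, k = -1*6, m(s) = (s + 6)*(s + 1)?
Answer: 455211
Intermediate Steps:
m(s) = (1 + s)*(6 + s) (m(s) = (6 + s)*(1 + s) = (1 + s)*(6 + s))
J(a, T) = T*a
k = -6
p(L) = 4 - 2*L³ (p(L) = 4 - 2*L*L*L = 4 - 2*L²*L = 4 - 2*L³)
h(w, E) = 254 (h(w, E) = 4 - 2*(-5)³ = 4 - 2*(-125) = 4 + 250 = 254)
h(42, -441) - 1*(-454957) = 254 - 1*(-454957) = 254 + 454957 = 455211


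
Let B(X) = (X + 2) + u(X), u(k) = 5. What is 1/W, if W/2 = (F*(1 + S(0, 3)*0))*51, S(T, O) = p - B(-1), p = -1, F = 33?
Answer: 1/3366 ≈ 0.00029709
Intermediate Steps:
B(X) = 7 + X (B(X) = (X + 2) + 5 = (2 + X) + 5 = 7 + X)
S(T, O) = -7 (S(T, O) = -1 - (7 - 1) = -1 - 1*6 = -1 - 6 = -7)
W = 3366 (W = 2*((33*(1 - 7*0))*51) = 2*((33*(1 + 0))*51) = 2*((33*1)*51) = 2*(33*51) = 2*1683 = 3366)
1/W = 1/3366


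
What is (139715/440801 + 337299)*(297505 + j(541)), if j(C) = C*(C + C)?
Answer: 131266322007425538/440801 ≈ 2.9779e+11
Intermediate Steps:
j(C) = 2*C**2 (j(C) = C*(2*C) = 2*C**2)
(139715/440801 + 337299)*(297505 + j(541)) = (139715/440801 + 337299)*(297505 + 2*541**2) = (139715*(1/440801) + 337299)*(297505 + 2*292681) = (139715/440801 + 337299)*(297505 + 585362) = (148681876214/440801)*882867 = 131266322007425538/440801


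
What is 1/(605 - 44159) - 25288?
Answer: -1101393553/43554 ≈ -25288.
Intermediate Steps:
1/(605 - 44159) - 25288 = 1/(-43554) - 25288 = -1/43554 - 25288 = -1101393553/43554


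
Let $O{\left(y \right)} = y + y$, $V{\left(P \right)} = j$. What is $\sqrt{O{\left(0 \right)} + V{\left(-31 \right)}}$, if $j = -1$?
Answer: $i \approx 1.0 i$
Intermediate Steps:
$V{\left(P \right)} = -1$
$O{\left(y \right)} = 2 y$
$\sqrt{O{\left(0 \right)} + V{\left(-31 \right)}} = \sqrt{2 \cdot 0 - 1} = \sqrt{0 - 1} = \sqrt{-1} = i$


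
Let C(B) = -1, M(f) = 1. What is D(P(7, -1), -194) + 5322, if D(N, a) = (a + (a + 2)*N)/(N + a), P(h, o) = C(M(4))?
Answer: 1037792/195 ≈ 5322.0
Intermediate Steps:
P(h, o) = -1
D(N, a) = (a + N*(2 + a))/(N + a) (D(N, a) = (a + (2 + a)*N)/(N + a) = (a + N*(2 + a))/(N + a))
D(P(7, -1), -194) + 5322 = (-194 + 2*(-1) - 1*(-194))/(-1 - 194) + 5322 = (-194 - 2 + 194)/(-195) + 5322 = -1/195*(-2) + 5322 = 2/195 + 5322 = 1037792/195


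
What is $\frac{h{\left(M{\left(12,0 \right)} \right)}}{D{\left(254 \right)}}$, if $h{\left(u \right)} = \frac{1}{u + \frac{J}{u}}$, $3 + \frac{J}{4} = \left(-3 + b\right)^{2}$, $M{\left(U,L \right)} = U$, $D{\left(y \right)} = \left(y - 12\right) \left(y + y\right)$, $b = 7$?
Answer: $\frac{3}{6023864} \approx 4.9802 \cdot 10^{-7}$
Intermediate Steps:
$D{\left(y \right)} = 2 y \left(-12 + y\right)$ ($D{\left(y \right)} = \left(-12 + y\right) 2 y = 2 y \left(-12 + y\right)$)
$J = 52$ ($J = -12 + 4 \left(-3 + 7\right)^{2} = -12 + 4 \cdot 4^{2} = -12 + 4 \cdot 16 = -12 + 64 = 52$)
$h{\left(u \right)} = \frac{1}{u + \frac{52}{u}}$
$\frac{h{\left(M{\left(12,0 \right)} \right)}}{D{\left(254 \right)}} = \frac{12 \frac{1}{52 + 12^{2}}}{2 \cdot 254 \left(-12 + 254\right)} = \frac{12 \frac{1}{52 + 144}}{2 \cdot 254 \cdot 242} = \frac{12 \cdot \frac{1}{196}}{122936} = 12 \cdot \frac{1}{196} \cdot \frac{1}{122936} = \frac{3}{49} \cdot \frac{1}{122936} = \frac{3}{6023864}$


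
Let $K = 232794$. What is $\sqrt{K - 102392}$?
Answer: $\sqrt{130402} \approx 361.11$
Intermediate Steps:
$\sqrt{K - 102392} = \sqrt{232794 - 102392} = \sqrt{130402}$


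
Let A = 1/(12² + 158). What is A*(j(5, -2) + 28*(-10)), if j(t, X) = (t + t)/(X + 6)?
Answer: -555/604 ≈ -0.91887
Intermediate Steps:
j(t, X) = 2*t/(6 + X) (j(t, X) = (2*t)/(6 + X) = 2*t/(6 + X))
A = 1/302 (A = 1/(144 + 158) = 1/302 ≈ 0.0033113)
A*(j(5, -2) + 28*(-10)) = (2*5/(6 - 2) + 28*(-10))/302 = (2*5/4 - 280)/302 = (2*5*(¼) - 280)/302 = (5/2 - 280)/302 = (1/302)*(-555/2) = -555/604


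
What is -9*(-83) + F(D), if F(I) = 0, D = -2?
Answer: 747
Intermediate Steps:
-9*(-83) + F(D) = -9*(-83) + 0 = 747 + 0 = 747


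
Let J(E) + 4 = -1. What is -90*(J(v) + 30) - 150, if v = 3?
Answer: -2400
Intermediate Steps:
J(E) = -5 (J(E) = -4 - 1 = -5)
-90*(J(v) + 30) - 150 = -90*(-5 + 30) - 150 = -90*25 - 150 = -2250 - 150 = -2400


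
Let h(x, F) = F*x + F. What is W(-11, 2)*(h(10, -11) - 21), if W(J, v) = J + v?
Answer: 1278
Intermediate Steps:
h(x, F) = F + F*x
W(-11, 2)*(h(10, -11) - 21) = (-11 + 2)*(-11*(1 + 10) - 21) = -9*(-11*11 - 21) = -9*(-121 - 21) = -9*(-142) = 1278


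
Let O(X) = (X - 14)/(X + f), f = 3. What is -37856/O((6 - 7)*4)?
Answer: -18928/9 ≈ -2103.1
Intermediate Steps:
O(X) = (-14 + X)/(3 + X) (O(X) = (X - 14)/(X + 3) = (-14 + X)/(3 + X))
-37856/O((6 - 7)*4) = -37856*(3 + (6 - 7)*4)/(-14 + (6 - 7)*4) = -37856*(3 - 1*4)/(-14 - 1*4) = -37856*(3 - 4)/(-14 - 4) = -37856/(-18/(-1)) = -37856/((-1*(-18))) = -37856/18 = -37856*1/18 = -18928/9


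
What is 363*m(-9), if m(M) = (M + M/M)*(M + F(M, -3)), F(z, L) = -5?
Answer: 40656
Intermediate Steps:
m(M) = (1 + M)*(-5 + M) (m(M) = (M + M/M)*(M - 5) = (M + 1)*(-5 + M) = (1 + M)*(-5 + M))
363*m(-9) = 363*(-5 + (-9)**2 - 4*(-9)) = 363*(-5 + 81 + 36) = 363*112 = 40656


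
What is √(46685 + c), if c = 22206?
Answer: √68891 ≈ 262.47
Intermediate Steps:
√(46685 + c) = √(46685 + 22206) = √68891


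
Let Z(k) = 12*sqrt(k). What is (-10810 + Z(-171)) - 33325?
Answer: -44135 + 36*I*sqrt(19) ≈ -44135.0 + 156.92*I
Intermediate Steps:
(-10810 + Z(-171)) - 33325 = (-10810 + 12*sqrt(-171)) - 33325 = (-10810 + 12*(3*I*sqrt(19))) - 33325 = (-10810 + 36*I*sqrt(19)) - 33325 = -44135 + 36*I*sqrt(19)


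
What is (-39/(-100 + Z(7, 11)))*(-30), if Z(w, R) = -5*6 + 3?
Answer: -1170/127 ≈ -9.2126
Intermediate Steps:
Z(w, R) = -27 (Z(w, R) = -30 + 3 = -27)
(-39/(-100 + Z(7, 11)))*(-30) = (-39/(-100 - 27))*(-30) = (-39/(-127))*(-30) = -1/127*(-39)*(-30) = (39/127)*(-30) = -1170/127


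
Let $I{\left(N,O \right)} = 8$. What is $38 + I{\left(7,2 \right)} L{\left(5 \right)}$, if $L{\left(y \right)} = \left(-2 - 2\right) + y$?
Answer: $46$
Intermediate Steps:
$L{\left(y \right)} = -4 + y$
$38 + I{\left(7,2 \right)} L{\left(5 \right)} = 38 + 8 \left(-4 + 5\right) = 38 + 8 \cdot 1 = 38 + 8 = 46$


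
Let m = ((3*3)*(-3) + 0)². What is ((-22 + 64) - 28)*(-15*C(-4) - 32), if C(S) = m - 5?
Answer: -152488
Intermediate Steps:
m = 729 (m = (9*(-3) + 0)² = (-27 + 0)² = (-27)² = 729)
C(S) = 724 (C(S) = 729 - 5 = 724)
((-22 + 64) - 28)*(-15*C(-4) - 32) = ((-22 + 64) - 28)*(-15*724 - 32) = (42 - 28)*(-10860 - 32) = 14*(-10892) = -152488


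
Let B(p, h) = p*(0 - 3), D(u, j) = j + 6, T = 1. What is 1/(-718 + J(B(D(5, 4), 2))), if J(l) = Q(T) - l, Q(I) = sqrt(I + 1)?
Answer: -344/236671 - sqrt(2)/473342 ≈ -0.0014565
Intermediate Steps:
Q(I) = sqrt(1 + I)
D(u, j) = 6 + j
B(p, h) = -3*p (B(p, h) = p*(-3) = -3*p)
J(l) = sqrt(2) - l (J(l) = sqrt(1 + 1) - l = sqrt(2) - l)
1/(-718 + J(B(D(5, 4), 2))) = 1/(-718 + (sqrt(2) - (-3)*(6 + 4))) = 1/(-718 + (sqrt(2) - (-3)*10)) = 1/(-718 + (sqrt(2) - 1*(-30))) = 1/(-718 + (sqrt(2) + 30)) = 1/(-718 + (30 + sqrt(2))) = 1/(-688 + sqrt(2))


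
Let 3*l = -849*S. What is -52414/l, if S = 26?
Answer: 26207/3679 ≈ 7.1234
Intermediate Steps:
l = -7358 (l = (-849*26)/3 = (⅓)*(-22074) = -7358)
-52414/l = -52414/(-7358) = -52414*(-1/7358) = 26207/3679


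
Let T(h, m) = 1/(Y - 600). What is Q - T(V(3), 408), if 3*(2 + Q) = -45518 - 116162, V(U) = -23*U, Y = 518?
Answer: -13258249/246 ≈ -53895.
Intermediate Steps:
T(h, m) = -1/82 (T(h, m) = 1/(518 - 600) = 1/(-82) = -1/82)
Q = -161686/3 (Q = -2 + (-45518 - 116162)/3 = -2 + (1/3)*(-161680) = -2 - 161680/3 = -161686/3 ≈ -53895.)
Q - T(V(3), 408) = -161686/3 - 1*(-1/82) = -161686/3 + 1/82 = -13258249/246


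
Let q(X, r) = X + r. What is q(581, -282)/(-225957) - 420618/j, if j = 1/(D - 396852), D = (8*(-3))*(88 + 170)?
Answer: 38305939144260445/225957 ≈ 1.6953e+11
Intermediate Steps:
D = -6192 (D = -24*258 = -6192)
j = -1/403044 (j = 1/(-6192 - 396852) = 1/(-403044) = -1/403044 ≈ -2.4811e-6)
q(581, -282)/(-225957) - 420618/j = (581 - 282)/(-225957) - 420618/(-1/403044) = 299*(-1/225957) - 420618*(-403044) = -299/225957 + 169527561192 = 38305939144260445/225957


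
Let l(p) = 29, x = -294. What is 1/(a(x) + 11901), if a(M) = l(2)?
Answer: 1/11930 ≈ 8.3822e-5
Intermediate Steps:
a(M) = 29
1/(a(x) + 11901) = 1/(29 + 11901) = 1/11930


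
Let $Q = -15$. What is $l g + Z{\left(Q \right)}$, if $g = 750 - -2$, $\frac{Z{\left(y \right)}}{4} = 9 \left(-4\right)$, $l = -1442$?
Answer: $-1084528$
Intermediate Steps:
$Z{\left(y \right)} = -144$ ($Z{\left(y \right)} = 4 \cdot 9 \left(-4\right) = 4 \left(-36\right) = -144$)
$g = 752$ ($g = 750 + 2 = 752$)
$l g + Z{\left(Q \right)} = \left(-1442\right) 752 - 144 = -1084384 - 144 = -1084528$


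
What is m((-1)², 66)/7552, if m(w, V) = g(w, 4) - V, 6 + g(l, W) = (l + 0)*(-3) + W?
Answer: -71/7552 ≈ -0.0094015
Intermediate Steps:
g(l, W) = -6 + W - 3*l (g(l, W) = -6 + ((l + 0)*(-3) + W) = -6 + (l*(-3) + W) = -6 + (-3*l + W) = -6 + (W - 3*l) = -6 + W - 3*l)
m(w, V) = -2 - V - 3*w (m(w, V) = (-6 + 4 - 3*w) - V = (-2 - 3*w) - V = -2 - V - 3*w)
m((-1)², 66)/7552 = (-2 - 1*66 - 3*(-1)²)/7552 = (-2 - 66 - 3*1)*(1/7552) = (-2 - 66 - 3)*(1/7552) = -71*1/7552 = -71/7552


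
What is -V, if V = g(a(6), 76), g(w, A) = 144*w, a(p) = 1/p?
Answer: -24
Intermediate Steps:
V = 24 (V = 144/6 = 144*(⅙) = 24)
-V = -1*24 = -24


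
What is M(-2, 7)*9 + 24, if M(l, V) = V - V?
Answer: 24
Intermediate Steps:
M(l, V) = 0
M(-2, 7)*9 + 24 = 0*9 + 24 = 0 + 24 = 24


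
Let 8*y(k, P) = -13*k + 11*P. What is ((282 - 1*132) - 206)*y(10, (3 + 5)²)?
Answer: -4018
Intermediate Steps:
y(k, P) = -13*k/8 + 11*P/8 (y(k, P) = (-13*k + 11*P)/8 = -13*k/8 + 11*P/8)
((282 - 1*132) - 206)*y(10, (3 + 5)²) = ((282 - 1*132) - 206)*(-13/8*10 + 11*(3 + 5)²/8) = ((282 - 132) - 206)*(-65/4 + (11/8)*8²) = (150 - 206)*(-65/4 + (11/8)*64) = -56*(-65/4 + 88) = -56*287/4 = -4018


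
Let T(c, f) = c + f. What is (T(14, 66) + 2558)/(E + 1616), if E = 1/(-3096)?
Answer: 8167248/5003135 ≈ 1.6324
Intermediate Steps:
E = -1/3096 ≈ -0.00032300
(T(14, 66) + 2558)/(E + 1616) = ((14 + 66) + 2558)/(-1/3096 + 1616) = (80 + 2558)/(5003135/3096) = 2638*(3096/5003135) = 8167248/5003135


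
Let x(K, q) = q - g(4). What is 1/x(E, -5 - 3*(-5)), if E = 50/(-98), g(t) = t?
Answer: ⅙ ≈ 0.16667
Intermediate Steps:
E = -25/49 (E = 50*(-1/98) = -25/49 ≈ -0.51020)
x(K, q) = -4 + q (x(K, q) = q - 1*4 = q - 4 = -4 + q)
1/x(E, -5 - 3*(-5)) = 1/(-4 + (-5 - 3*(-5))) = 1/(-4 + (-5 + 15)) = 1/(-4 + 10) = 1/6 = ⅙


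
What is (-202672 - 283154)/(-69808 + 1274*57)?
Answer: -242913/1405 ≈ -172.89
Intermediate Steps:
(-202672 - 283154)/(-69808 + 1274*57) = -485826/(-69808 + 72618) = -485826/2810 = -485826*1/2810 = -242913/1405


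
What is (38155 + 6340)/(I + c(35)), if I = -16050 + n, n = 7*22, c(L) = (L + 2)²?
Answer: -44495/14527 ≈ -3.0629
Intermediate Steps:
c(L) = (2 + L)²
n = 154
I = -15896 (I = -16050 + 154 = -15896)
(38155 + 6340)/(I + c(35)) = (38155 + 6340)/(-15896 + (2 + 35)²) = 44495/(-15896 + 37²) = 44495/(-15896 + 1369) = 44495/(-14527) = 44495*(-1/14527) = -44495/14527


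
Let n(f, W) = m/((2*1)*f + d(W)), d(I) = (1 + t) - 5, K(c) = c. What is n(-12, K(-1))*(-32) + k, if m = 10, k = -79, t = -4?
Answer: -69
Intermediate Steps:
d(I) = -8 (d(I) = (1 - 4) - 5 = -3 - 5 = -8)
n(f, W) = 10/(-8 + 2*f) (n(f, W) = 10/((2*1)*f - 8) = 10/(2*f - 8) = 10/(-8 + 2*f))
n(-12, K(-1))*(-32) + k = (5/(-4 - 12))*(-32) - 79 = (5/(-16))*(-32) - 79 = (5*(-1/16))*(-32) - 79 = -5/16*(-32) - 79 = 10 - 79 = -69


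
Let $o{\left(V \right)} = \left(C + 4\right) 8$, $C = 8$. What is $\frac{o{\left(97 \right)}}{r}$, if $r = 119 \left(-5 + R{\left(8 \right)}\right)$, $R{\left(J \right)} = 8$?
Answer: $\frac{32}{119} \approx 0.26891$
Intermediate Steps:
$o{\left(V \right)} = 96$ ($o{\left(V \right)} = \left(8 + 4\right) 8 = 12 \cdot 8 = 96$)
$r = 357$ ($r = 119 \left(-5 + 8\right) = 119 \cdot 3 = 357$)
$\frac{o{\left(97 \right)}}{r} = \frac{96}{357} = 96 \cdot \frac{1}{357} = \frac{32}{119}$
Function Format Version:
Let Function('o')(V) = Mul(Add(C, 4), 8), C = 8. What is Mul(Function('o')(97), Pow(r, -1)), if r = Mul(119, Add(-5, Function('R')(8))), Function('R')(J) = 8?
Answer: Rational(32, 119) ≈ 0.26891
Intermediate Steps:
Function('o')(V) = 96 (Function('o')(V) = Mul(Add(8, 4), 8) = Mul(12, 8) = 96)
r = 357 (r = Mul(119, Add(-5, 8)) = Mul(119, 3) = 357)
Mul(Function('o')(97), Pow(r, -1)) = Mul(96, Pow(357, -1)) = Mul(96, Rational(1, 357)) = Rational(32, 119)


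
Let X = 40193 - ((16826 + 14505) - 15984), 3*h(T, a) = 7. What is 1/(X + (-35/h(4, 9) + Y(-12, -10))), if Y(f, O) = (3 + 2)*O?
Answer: 1/24781 ≈ 4.0354e-5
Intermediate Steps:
h(T, a) = 7/3 (h(T, a) = (⅓)*7 = 7/3)
Y(f, O) = 5*O
X = 24846 (X = 40193 - (31331 - 15984) = 40193 - 1*15347 = 40193 - 15347 = 24846)
1/(X + (-35/h(4, 9) + Y(-12, -10))) = 1/(24846 + (-35/7/3 + 5*(-10))) = 1/(24846 + (-35*3/7 - 50)) = 1/(24846 + (-15 - 50)) = 1/(24846 - 65) = 1/24781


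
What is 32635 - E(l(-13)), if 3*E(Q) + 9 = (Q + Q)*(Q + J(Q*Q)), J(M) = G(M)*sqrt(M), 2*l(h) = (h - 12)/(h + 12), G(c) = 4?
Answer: 192703/6 ≈ 32117.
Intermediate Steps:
l(h) = (-12 + h)/(2*(12 + h)) (l(h) = ((h - 12)/(h + 12))/2 = ((-12 + h)/(12 + h))/2 = (-12 + h)/(2*(12 + h)))
J(M) = 4*sqrt(M)
E(Q) = -3 + 2*Q*(Q + 4*sqrt(Q**2))/3 (E(Q) = -3 + ((Q + Q)*(Q + 4*sqrt(Q*Q)))/3 = -3 + ((2*Q)*(Q + 4*sqrt(Q**2)))/3 = -3 + (2*Q*(Q + 4*sqrt(Q**2)))/3 = -3 + 2*Q*(Q + 4*sqrt(Q**2))/3)
32635 - E(l(-13)) = 32635 - (-3 + 2*((-12 - 13)/(2*(12 - 13)))**2/3 + 8*((-12 - 13)/(2*(12 - 13)))*sqrt(((-12 - 13)/(2*(12 - 13)))**2)/3) = 32635 - (-3 + 2*((1/2)*(-25)/(-1))**2/3 + 8*((1/2)*(-25)/(-1))*sqrt(((1/2)*(-25)/(-1))**2)/3) = 32635 - (-3 + 2*((1/2)*(-1)*(-25))**2/3 + 8*((1/2)*(-1)*(-25))*sqrt(((1/2)*(-1)*(-25))**2)/3) = 32635 - (-3 + 2*(25/2)**2/3 + (8/3)*(25/2)*sqrt((25/2)**2)) = 32635 - (-3 + (2/3)*(625/4) + (8/3)*(25/2)*sqrt(625/4)) = 32635 - (-3 + 625/6 + (8/3)*(25/2)*(25/2)) = 32635 - (-3 + 625/6 + 1250/3) = 32635 - 1*3107/6 = 32635 - 3107/6 = 192703/6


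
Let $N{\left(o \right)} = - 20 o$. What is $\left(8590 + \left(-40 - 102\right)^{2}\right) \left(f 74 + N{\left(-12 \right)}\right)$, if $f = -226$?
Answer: $-473980936$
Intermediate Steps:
$\left(8590 + \left(-40 - 102\right)^{2}\right) \left(f 74 + N{\left(-12 \right)}\right) = \left(8590 + \left(-40 - 102\right)^{2}\right) \left(\left(-226\right) 74 - -240\right) = \left(8590 + \left(-142\right)^{2}\right) \left(-16724 + 240\right) = \left(8590 + 20164\right) \left(-16484\right) = 28754 \left(-16484\right) = -473980936$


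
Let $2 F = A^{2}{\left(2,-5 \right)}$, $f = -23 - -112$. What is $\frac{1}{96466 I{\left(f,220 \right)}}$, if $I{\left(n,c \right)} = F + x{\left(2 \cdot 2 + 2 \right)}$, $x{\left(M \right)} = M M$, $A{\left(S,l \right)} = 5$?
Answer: $\frac{1}{4678601} \approx 2.1374 \cdot 10^{-7}$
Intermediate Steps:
$x{\left(M \right)} = M^{2}$
$f = 89$ ($f = -23 + 112 = 89$)
$F = \frac{25}{2}$ ($F = \frac{5^{2}}{2} = \frac{1}{2} \cdot 25 = \frac{25}{2} \approx 12.5$)
$I{\left(n,c \right)} = \frac{97}{2}$ ($I{\left(n,c \right)} = \frac{25}{2} + \left(2 \cdot 2 + 2\right)^{2} = \frac{25}{2} + \left(4 + 2\right)^{2} = \frac{25}{2} + 6^{2} = \frac{25}{2} + 36 = \frac{97}{2}$)
$\frac{1}{96466 I{\left(f,220 \right)}} = \frac{1}{96466 \cdot \frac{97}{2}} = \frac{1}{96466} \cdot \frac{2}{97} = \frac{1}{4678601}$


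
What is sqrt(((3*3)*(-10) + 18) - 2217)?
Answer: I*sqrt(2289) ≈ 47.844*I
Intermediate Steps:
sqrt(((3*3)*(-10) + 18) - 2217) = sqrt((9*(-10) + 18) - 2217) = sqrt((-90 + 18) - 2217) = sqrt(-72 - 2217) = sqrt(-2289) = I*sqrt(2289)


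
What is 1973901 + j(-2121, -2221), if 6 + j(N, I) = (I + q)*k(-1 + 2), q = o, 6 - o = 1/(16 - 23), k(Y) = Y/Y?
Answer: 13801761/7 ≈ 1.9717e+6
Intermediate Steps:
k(Y) = 1
o = 43/7 (o = 6 - 1/(16 - 23) = 6 - 1/(-7) = 6 - 1*(-⅐) = 6 + ⅐ = 43/7 ≈ 6.1429)
q = 43/7 ≈ 6.1429
j(N, I) = ⅐ + I (j(N, I) = -6 + (I + 43/7)*1 = -6 + (43/7 + I)*1 = -6 + (43/7 + I) = ⅐ + I)
1973901 + j(-2121, -2221) = 1973901 + (⅐ - 2221) = 1973901 - 15546/7 = 13801761/7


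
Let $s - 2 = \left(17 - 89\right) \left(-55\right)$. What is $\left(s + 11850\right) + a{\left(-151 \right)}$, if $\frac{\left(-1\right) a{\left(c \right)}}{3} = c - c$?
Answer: $15812$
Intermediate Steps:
$a{\left(c \right)} = 0$ ($a{\left(c \right)} = - 3 \left(c - c\right) = \left(-3\right) 0 = 0$)
$s = 3962$ ($s = 2 + \left(17 - 89\right) \left(-55\right) = 2 - -3960 = 2 + 3960 = 3962$)
$\left(s + 11850\right) + a{\left(-151 \right)} = \left(3962 + 11850\right) + 0 = 15812 + 0 = 15812$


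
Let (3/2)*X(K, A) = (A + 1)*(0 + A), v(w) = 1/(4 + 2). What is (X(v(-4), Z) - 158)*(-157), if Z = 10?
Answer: 39878/3 ≈ 13293.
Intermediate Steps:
v(w) = ⅙ (v(w) = 1/6 = ⅙)
X(K, A) = 2*A*(1 + A)/3 (X(K, A) = 2*((A + 1)*(0 + A))/3 = 2*((1 + A)*A)/3 = 2*(A*(1 + A))/3 = 2*A*(1 + A)/3)
(X(v(-4), Z) - 158)*(-157) = ((⅔)*10*(1 + 10) - 158)*(-157) = ((⅔)*10*11 - 158)*(-157) = (220/3 - 158)*(-157) = -254/3*(-157) = 39878/3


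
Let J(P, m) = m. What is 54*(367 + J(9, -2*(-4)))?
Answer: 20250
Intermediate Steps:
54*(367 + J(9, -2*(-4))) = 54*(367 - 2*(-4)) = 54*(367 + 8) = 54*375 = 20250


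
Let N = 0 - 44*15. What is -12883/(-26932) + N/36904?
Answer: 57207389/124237316 ≈ 0.46047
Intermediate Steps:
N = -660 (N = 0 - 660 = -660)
-12883/(-26932) + N/36904 = -12883/(-26932) - 660/36904 = -12883*(-1/26932) - 660*1/36904 = 12883/26932 - 165/9226 = 57207389/124237316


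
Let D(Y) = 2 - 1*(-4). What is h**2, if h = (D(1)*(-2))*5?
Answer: 3600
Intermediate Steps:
D(Y) = 6 (D(Y) = 2 + 4 = 6)
h = -60 (h = (6*(-2))*5 = -12*5 = -60)
h**2 = (-60)**2 = 3600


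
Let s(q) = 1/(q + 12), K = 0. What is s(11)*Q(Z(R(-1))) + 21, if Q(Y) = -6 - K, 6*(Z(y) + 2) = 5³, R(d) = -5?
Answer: 477/23 ≈ 20.739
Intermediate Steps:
s(q) = 1/(12 + q)
Z(y) = 113/6 (Z(y) = -2 + (⅙)*5³ = -2 + (⅙)*125 = -2 + 125/6 = 113/6)
Q(Y) = -6 (Q(Y) = -6 - 1*0 = -6 + 0 = -6)
s(11)*Q(Z(R(-1))) + 21 = -6/(12 + 11) + 21 = -6/23 + 21 = 477/23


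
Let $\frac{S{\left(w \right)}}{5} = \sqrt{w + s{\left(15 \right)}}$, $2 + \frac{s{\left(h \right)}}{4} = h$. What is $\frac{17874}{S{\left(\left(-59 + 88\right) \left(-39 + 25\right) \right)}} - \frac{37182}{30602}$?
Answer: $- \frac{18591}{15301} - \frac{2979 i \sqrt{354}}{295} \approx -1.215 - 190.0 i$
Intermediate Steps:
$s{\left(h \right)} = -8 + 4 h$
$S{\left(w \right)} = 5 \sqrt{52 + w}$ ($S{\left(w \right)} = 5 \sqrt{w + \left(-8 + 4 \cdot 15\right)} = 5 \sqrt{w + \left(-8 + 60\right)} = 5 \sqrt{w + 52} = 5 \sqrt{52 + w}$)
$\frac{17874}{S{\left(\left(-59 + 88\right) \left(-39 + 25\right) \right)}} - \frac{37182}{30602} = \frac{17874}{5 \sqrt{52 + \left(-59 + 88\right) \left(-39 + 25\right)}} - \frac{37182}{30602} = \frac{17874}{5 \sqrt{52 + 29 \left(-14\right)}} - \frac{18591}{15301} = \frac{17874}{5 \sqrt{52 - 406}} - \frac{18591}{15301} = \frac{17874}{5 \sqrt{-354}} - \frac{18591}{15301} = \frac{17874}{5 i \sqrt{354}} - \frac{18591}{15301} = 17874 \left(- \frac{i \sqrt{354}}{1770}\right) - \frac{18591}{15301} = - \frac{2979 i \sqrt{354}}{295} - \frac{18591}{15301} = - \frac{18591}{15301} - \frac{2979 i \sqrt{354}}{295}$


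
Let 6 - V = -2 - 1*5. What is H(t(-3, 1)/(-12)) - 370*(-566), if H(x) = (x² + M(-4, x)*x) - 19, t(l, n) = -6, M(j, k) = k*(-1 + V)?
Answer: 837617/4 ≈ 2.0940e+5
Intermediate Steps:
V = 13 (V = 6 - (-2 - 1*5) = 6 - (-2 - 5) = 6 - 1*(-7) = 6 + 7 = 13)
M(j, k) = 12*k (M(j, k) = k*(-1 + 13) = k*12 = 12*k)
H(x) = -19 + 13*x² (H(x) = (x² + (12*x)*x) - 19 = (x² + 12*x²) - 19 = 13*x² - 19 = -19 + 13*x²)
H(t(-3, 1)/(-12)) - 370*(-566) = (-19 + 13*(-6/(-12))²) - 370*(-566) = (-19 + 13*(-6*(-1/12))²) + 209420 = (-19 + 13*(½)²) + 209420 = (-19 + 13*(¼)) + 209420 = (-19 + 13/4) + 209420 = -63/4 + 209420 = 837617/4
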